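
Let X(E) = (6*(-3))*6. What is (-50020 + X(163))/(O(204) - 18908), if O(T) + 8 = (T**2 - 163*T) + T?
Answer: 964/199 ≈ 4.8442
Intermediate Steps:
O(T) = -8 + T**2 - 162*T (O(T) = -8 + ((T**2 - 163*T) + T) = -8 + (T**2 - 162*T) = -8 + T**2 - 162*T)
X(E) = -108 (X(E) = -18*6 = -108)
(-50020 + X(163))/(O(204) - 18908) = (-50020 - 108)/((-8 + 204**2 - 162*204) - 18908) = -50128/((-8 + 41616 - 33048) - 18908) = -50128/(8560 - 18908) = -50128/(-10348) = -50128*(-1/10348) = 964/199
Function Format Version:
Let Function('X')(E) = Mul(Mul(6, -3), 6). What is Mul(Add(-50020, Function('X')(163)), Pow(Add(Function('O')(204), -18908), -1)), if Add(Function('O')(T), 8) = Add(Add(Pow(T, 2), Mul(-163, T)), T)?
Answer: Rational(964, 199) ≈ 4.8442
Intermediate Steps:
Function('O')(T) = Add(-8, Pow(T, 2), Mul(-162, T)) (Function('O')(T) = Add(-8, Add(Add(Pow(T, 2), Mul(-163, T)), T)) = Add(-8, Add(Pow(T, 2), Mul(-162, T))) = Add(-8, Pow(T, 2), Mul(-162, T)))
Function('X')(E) = -108 (Function('X')(E) = Mul(-18, 6) = -108)
Mul(Add(-50020, Function('X')(163)), Pow(Add(Function('O')(204), -18908), -1)) = Mul(Add(-50020, -108), Pow(Add(Add(-8, Pow(204, 2), Mul(-162, 204)), -18908), -1)) = Mul(-50128, Pow(Add(Add(-8, 41616, -33048), -18908), -1)) = Mul(-50128, Pow(Add(8560, -18908), -1)) = Mul(-50128, Pow(-10348, -1)) = Mul(-50128, Rational(-1, 10348)) = Rational(964, 199)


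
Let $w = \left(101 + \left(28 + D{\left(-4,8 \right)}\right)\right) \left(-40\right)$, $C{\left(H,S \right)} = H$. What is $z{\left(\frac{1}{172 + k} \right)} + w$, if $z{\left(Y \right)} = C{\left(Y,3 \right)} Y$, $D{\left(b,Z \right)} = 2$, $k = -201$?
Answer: $- \frac{4406839}{841} \approx -5240.0$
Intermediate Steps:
$w = -5240$ ($w = \left(101 + \left(28 + 2\right)\right) \left(-40\right) = \left(101 + 30\right) \left(-40\right) = 131 \left(-40\right) = -5240$)
$z{\left(Y \right)} = Y^{2}$ ($z{\left(Y \right)} = Y Y = Y^{2}$)
$z{\left(\frac{1}{172 + k} \right)} + w = \left(\frac{1}{172 - 201}\right)^{2} - 5240 = \left(\frac{1}{-29}\right)^{2} - 5240 = \left(- \frac{1}{29}\right)^{2} - 5240 = \frac{1}{841} - 5240 = - \frac{4406839}{841}$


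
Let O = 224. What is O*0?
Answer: 0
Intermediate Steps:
O*0 = 224*0 = 0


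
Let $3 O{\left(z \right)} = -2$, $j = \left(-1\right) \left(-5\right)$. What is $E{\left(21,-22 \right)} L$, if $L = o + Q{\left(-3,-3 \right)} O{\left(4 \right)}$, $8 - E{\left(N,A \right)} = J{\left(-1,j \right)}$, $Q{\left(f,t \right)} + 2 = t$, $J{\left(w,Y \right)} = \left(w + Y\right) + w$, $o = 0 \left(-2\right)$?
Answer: $\frac{50}{3} \approx 16.667$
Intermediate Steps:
$j = 5$
$O{\left(z \right)} = - \frac{2}{3}$ ($O{\left(z \right)} = \frac{1}{3} \left(-2\right) = - \frac{2}{3}$)
$o = 0$
$J{\left(w,Y \right)} = Y + 2 w$ ($J{\left(w,Y \right)} = \left(Y + w\right) + w = Y + 2 w$)
$Q{\left(f,t \right)} = -2 + t$
$E{\left(N,A \right)} = 5$ ($E{\left(N,A \right)} = 8 - \left(5 + 2 \left(-1\right)\right) = 8 - \left(5 - 2\right) = 8 - 3 = 5$)
$L = \frac{10}{3}$ ($L = 0 + \left(-2 - 3\right) \left(- \frac{2}{3}\right) = 0 - - \frac{10}{3} = 0 + \frac{10}{3} = \frac{10}{3} \approx 3.3333$)
$E{\left(21,-22 \right)} L = 5 \cdot \frac{10}{3} = \frac{50}{3}$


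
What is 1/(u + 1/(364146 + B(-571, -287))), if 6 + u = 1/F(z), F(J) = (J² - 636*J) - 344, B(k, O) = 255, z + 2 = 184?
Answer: -30235079772/181410760061 ≈ -0.16667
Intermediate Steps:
z = 182 (z = -2 + 184 = 182)
F(J) = -344 + J² - 636*J
u = -497833/82972 (u = -6 + 1/(-344 + 182² - 636*182) = -6 + 1/(-344 + 33124 - 115752) = -6 + 1/(-82972) = -6 - 1/82972 = -497833/82972 ≈ -6.0000)
1/(u + 1/(364146 + B(-571, -287))) = 1/(-497833/82972 + 1/(364146 + 255)) = 1/(-497833/82972 + 1/364401) = 1/(-181410760061/30235079772) = -30235079772/181410760061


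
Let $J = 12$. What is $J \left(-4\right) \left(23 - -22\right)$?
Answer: $-2160$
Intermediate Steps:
$J \left(-4\right) \left(23 - -22\right) = 12 \left(-4\right) \left(23 - -22\right) = - 48 \left(23 + 22\right) = \left(-48\right) 45 = -2160$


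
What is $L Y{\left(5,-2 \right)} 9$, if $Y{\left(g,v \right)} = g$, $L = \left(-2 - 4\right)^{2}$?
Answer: $1620$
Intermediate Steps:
$L = 36$ ($L = \left(-6\right)^{2} = 36$)
$L Y{\left(5,-2 \right)} 9 = 36 \cdot 5 \cdot 9 = 180 \cdot 9 = 1620$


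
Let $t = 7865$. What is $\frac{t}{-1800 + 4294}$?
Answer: $\frac{7865}{2494} \approx 3.1536$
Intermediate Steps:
$\frac{t}{-1800 + 4294} = \frac{7865}{-1800 + 4294} = \frac{7865}{2494}$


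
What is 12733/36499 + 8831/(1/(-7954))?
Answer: -150809088029/2147 ≈ -7.0242e+7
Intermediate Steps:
12733/36499 + 8831/(1/(-7954)) = 12733*(1/36499) + 8831/(-1/7954) = 749/2147 + 8831*(-7954) = 749/2147 - 70241774 = -150809088029/2147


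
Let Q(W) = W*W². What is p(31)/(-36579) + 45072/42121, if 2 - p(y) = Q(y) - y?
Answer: 2902125406/1540744059 ≈ 1.8836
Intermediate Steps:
Q(W) = W³
p(y) = 2 + y - y³ (p(y) = 2 - (y³ - y) = 2 + (y - y³) = 2 + y - y³)
p(31)/(-36579) + 45072/42121 = (2 + 31 - 1*31³)/(-36579) + 45072/42121 = (2 + 31 - 1*29791)*(-1/36579) + 45072*(1/42121) = (2 + 31 - 29791)*(-1/36579) + 45072/42121 = -29758*(-1/36579) + 45072/42121 = 29758/36579 + 45072/42121 = 2902125406/1540744059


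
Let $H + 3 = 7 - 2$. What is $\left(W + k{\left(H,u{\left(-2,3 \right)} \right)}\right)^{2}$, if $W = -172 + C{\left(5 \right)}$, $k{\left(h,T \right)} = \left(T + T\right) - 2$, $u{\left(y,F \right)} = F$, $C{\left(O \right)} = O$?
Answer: $26569$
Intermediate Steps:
$H = 2$ ($H = -3 + \left(7 - 2\right) = -3 + 5 = 2$)
$k{\left(h,T \right)} = -2 + 2 T$ ($k{\left(h,T \right)} = 2 T - 2 = -2 + 2 T$)
$W = -167$ ($W = -172 + 5 = -167$)
$\left(W + k{\left(H,u{\left(-2,3 \right)} \right)}\right)^{2} = \left(-167 + \left(-2 + 2 \cdot 3\right)\right)^{2} = \left(-167 + \left(-2 + 6\right)\right)^{2} = \left(-167 + 4\right)^{2} = \left(-163\right)^{2} = 26569$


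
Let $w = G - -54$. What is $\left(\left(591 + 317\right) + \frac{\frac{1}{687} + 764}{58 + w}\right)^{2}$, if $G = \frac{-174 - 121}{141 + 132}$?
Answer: $\frac{40248264231143184841}{48085196053801} \approx 8.3702 \cdot 10^{5}$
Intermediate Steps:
$G = - \frac{295}{273} \approx -1.0806$
$w = \frac{14447}{273}$ ($w = - \frac{295}{273} - -54 = - \frac{295}{273} + 54 = \frac{14447}{273} \approx 52.919$)
$\left(\left(591 + 317\right) + \frac{\frac{1}{687} + 764}{58 + w}\right)^{2} = \left(\left(591 + 317\right) + \frac{\frac{1}{687} + 764}{58 + \frac{14447}{273}}\right)^{2} = \left(908 + \frac{\frac{1}{687} + 764}{\frac{30281}{273}}\right)^{2} = \left(908 + \frac{524869}{687} \cdot \frac{273}{30281}\right)^{2} = \left(908 + \frac{47763079}{6934349}\right)^{2} = \left(\frac{6344151971}{6934349}\right)^{2} = \frac{40248264231143184841}{48085196053801}$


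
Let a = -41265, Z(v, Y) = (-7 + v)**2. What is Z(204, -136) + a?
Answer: -2456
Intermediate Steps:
Z(204, -136) + a = (-7 + 204)**2 - 41265 = 197**2 - 41265 = 38809 - 41265 = -2456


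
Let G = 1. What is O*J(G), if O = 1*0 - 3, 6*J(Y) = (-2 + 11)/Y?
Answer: -9/2 ≈ -4.5000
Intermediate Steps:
J(Y) = 3/(2*Y) (J(Y) = ((-2 + 11)/Y)/6 = (9/Y)/6 = 3/(2*Y))
O = -3 (O = 0 - 3 = -3)
O*J(G) = -9/(2*1) = -9/2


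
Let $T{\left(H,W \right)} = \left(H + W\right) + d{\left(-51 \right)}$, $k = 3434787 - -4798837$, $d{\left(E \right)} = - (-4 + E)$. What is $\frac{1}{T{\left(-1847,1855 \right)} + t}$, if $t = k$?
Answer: $\frac{1}{8233687} \approx 1.2145 \cdot 10^{-7}$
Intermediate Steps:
$d{\left(E \right)} = 4 - E$
$k = 8233624$ ($k = 3434787 + 4798837 = 8233624$)
$t = 8233624$
$T{\left(H,W \right)} = 55 + H + W$ ($T{\left(H,W \right)} = \left(H + W\right) + \left(4 - -51\right) = \left(H + W\right) + \left(4 + 51\right) = \left(H + W\right) + 55 = 55 + H + W$)
$\frac{1}{T{\left(-1847,1855 \right)} + t} = \frac{1}{\left(55 - 1847 + 1855\right) + 8233624} = \frac{1}{63 + 8233624} = \frac{1}{8233687}$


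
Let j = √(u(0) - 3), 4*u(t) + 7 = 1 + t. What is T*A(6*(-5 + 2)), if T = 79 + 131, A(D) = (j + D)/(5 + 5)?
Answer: -378 + 63*I*√2/2 ≈ -378.0 + 44.548*I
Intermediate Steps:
u(t) = -3/2 + t/4 (u(t) = -7/4 + (1 + t)/4 = -7/4 + (¼ + t/4) = -3/2 + t/4)
j = 3*I*√2/2 (j = √((-3/2 + (¼)*0) - 3) = √((-3/2 + 0) - 3) = √(-3/2 - 3) = √(-9/2) = 3*I*√2/2 ≈ 2.1213*I)
A(D) = D/10 + 3*I*√2/20 (A(D) = (3*I*√2/2 + D)/(5 + 5) = (D + 3*I*√2/2)/10 = (D + 3*I*√2/2)*(⅒) = D/10 + 3*I*√2/20)
T = 210
T*A(6*(-5 + 2)) = 210*((6*(-5 + 2))/10 + 3*I*√2/20) = 210*((6*(-3))/10 + 3*I*√2/20) = 210*((⅒)*(-18) + 3*I*√2/20) = 210*(-9/5 + 3*I*√2/20) = -378 + 63*I*√2/2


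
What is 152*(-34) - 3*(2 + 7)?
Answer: -5195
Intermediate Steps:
152*(-34) - 3*(2 + 7) = -5168 - 3*9 = -5168 - 27 = -5195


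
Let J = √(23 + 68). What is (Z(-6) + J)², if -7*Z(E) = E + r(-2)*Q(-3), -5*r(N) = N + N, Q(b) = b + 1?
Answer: 112919/1225 + 76*√91/35 ≈ 112.89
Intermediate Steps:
Q(b) = 1 + b
r(N) = -2*N/5 (r(N) = -(N + N)/5 = -2*N/5)
Z(E) = 8/35 - E/7 (Z(E) = -(E + (-⅖*(-2))*(1 - 3))/7 = -(E + (⅘)*(-2))/7 = -(E - 8/5)/7 = -(-8/5 + E)/7 = 8/35 - E/7)
J = √91 ≈ 9.5394
(Z(-6) + J)² = ((8/35 - ⅐*(-6)) + √91)² = ((8/35 + 6/7) + √91)² = (38/35 + √91)²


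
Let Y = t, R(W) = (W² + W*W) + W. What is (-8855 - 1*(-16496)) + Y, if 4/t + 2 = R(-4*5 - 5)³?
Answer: 14046187625347/1838265623 ≈ 7641.0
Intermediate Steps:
R(W) = W + 2*W² (R(W) = (W² + W²) + W = 2*W² + W = W + 2*W²)
t = 4/1838265623 (t = 4/(-2 + ((-4*5 - 5)*(1 + 2*(-4*5 - 5)))³) = 4/(-2 + ((-20 - 5)*(1 + 2*(-20 - 5)))³) = 4/(-2 + (-25*(1 + 2*(-25)))³) = 4/(-2 + (-25*(1 - 50))³) = 4/(-2 + (-25*(-49))³) = 4/(-2 + 1225³) = 4/(-2 + 1838265625) = 4/1838265623 ≈ 2.1760e-9)
Y = 4/1838265623 ≈ 2.1760e-9
(-8855 - 1*(-16496)) + Y = (-8855 - 1*(-16496)) + 4/1838265623 = (-8855 + 16496) + 4/1838265623 = 7641 + 4/1838265623 = 14046187625347/1838265623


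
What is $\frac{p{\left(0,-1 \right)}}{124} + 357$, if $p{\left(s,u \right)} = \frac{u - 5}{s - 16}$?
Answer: $\frac{354147}{992} \approx 357.0$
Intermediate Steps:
$p{\left(s,u \right)} = \frac{-5 + u}{-16 + s}$
$\frac{p{\left(0,-1 \right)}}{124} + 357 = \frac{\frac{1}{-16 + 0} \left(-5 - 1\right)}{124} + 357 = \frac{1}{-16} \left(-6\right) \frac{1}{124} + 357 = \left(- \frac{1}{16}\right) \left(-6\right) \frac{1}{124} + 357 = \frac{3}{8} \cdot \frac{1}{124} + 357 = \frac{3}{992} + 357 = \frac{354147}{992}$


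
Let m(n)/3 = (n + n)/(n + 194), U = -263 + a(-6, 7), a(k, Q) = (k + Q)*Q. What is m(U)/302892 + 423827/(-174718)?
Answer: -331621154565/136711768178 ≈ -2.4257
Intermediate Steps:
a(k, Q) = Q*(Q + k) (a(k, Q) = (Q + k)*Q = Q*(Q + k))
U = -256 (U = -263 + 7*(7 - 6) = -263 + 7*1 = -263 + 7 = -256)
m(n) = 6*n/(194 + n) (m(n) = 3*((n + n)/(n + 194)) = 3*((2*n)/(194 + n)) = 3*(2*n/(194 + n)) = 6*n/(194 + n))
m(U)/302892 + 423827/(-174718) = (6*(-256)/(194 - 256))/302892 + 423827/(-174718) = (6*(-256)/(-62))*(1/302892) + 423827*(-1/174718) = (6*(-256)*(-1/62))*(1/302892) - 423827/174718 = (768/31)*(1/302892) - 423827/174718 = 64/782471 - 423827/174718 = -331621154565/136711768178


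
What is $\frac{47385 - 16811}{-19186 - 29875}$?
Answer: $- \frac{30574}{49061} \approx -0.62318$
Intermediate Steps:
$\frac{47385 - 16811}{-19186 - 29875} = \frac{30574}{-49061} = 30574 \left(- \frac{1}{49061}\right) = - \frac{30574}{49061}$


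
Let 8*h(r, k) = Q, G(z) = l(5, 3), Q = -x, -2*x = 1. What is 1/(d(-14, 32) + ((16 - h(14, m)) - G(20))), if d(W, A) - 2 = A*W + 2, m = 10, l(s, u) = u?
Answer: -16/6897 ≈ -0.0023199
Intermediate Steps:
x = -1/2 (x = -1/2*1 = -1/2 ≈ -0.50000)
Q = 1/2 (Q = -1*(-1/2) = 1/2 ≈ 0.50000)
G(z) = 3
h(r, k) = 1/16 (h(r, k) = (1/8)*(1/2) = 1/16)
d(W, A) = 4 + A*W (d(W, A) = 2 + (A*W + 2) = 2 + (2 + A*W) = 4 + A*W)
1/(d(-14, 32) + ((16 - h(14, m)) - G(20))) = 1/((4 + 32*(-14)) + ((16 - 1*1/16) - 1*3)) = 1/((4 - 448) + ((16 - 1/16) - 3)) = 1/(-444 + (255/16 - 3)) = 1/(-444 + 207/16) = 1/(-6897/16) = -16/6897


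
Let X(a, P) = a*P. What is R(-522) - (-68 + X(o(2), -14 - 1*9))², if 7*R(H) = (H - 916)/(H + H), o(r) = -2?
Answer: -1767817/3654 ≈ -483.80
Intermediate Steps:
X(a, P) = P*a
R(H) = (-916 + H)/(14*H) (R(H) = ((H - 916)/(H + H))/7 = ((-916 + H)/((2*H)))/7 = ((-916 + H)*(1/(2*H)))/7 = ((-916 + H)/(2*H))/7 = (-916 + H)/(14*H))
R(-522) - (-68 + X(o(2), -14 - 1*9))² = (1/14)*(-916 - 522)/(-522) - (-68 + (-14 - 1*9)*(-2))² = (1/14)*(-1/522)*(-1438) - (-68 + (-14 - 9)*(-2))² = 719/3654 - (-68 - 23*(-2))² = 719/3654 - (-68 + 46)² = 719/3654 - 1*(-22)² = 719/3654 - 1*484 = 719/3654 - 484 = -1767817/3654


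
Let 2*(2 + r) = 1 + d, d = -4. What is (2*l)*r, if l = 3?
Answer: -21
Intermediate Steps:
r = -7/2 (r = -2 + (1 - 4)/2 = -2 + (1/2)*(-3) = -2 - 3/2 = -7/2 ≈ -3.5000)
(2*l)*r = (2*3)*(-7/2) = 6*(-7/2) = -21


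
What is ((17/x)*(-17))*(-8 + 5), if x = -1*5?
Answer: -867/5 ≈ -173.40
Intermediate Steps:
x = -5
((17/x)*(-17))*(-8 + 5) = ((17/(-5))*(-17))*(-8 + 5) = ((17*(-1/5))*(-17))*(-3) = -17/5*(-17)*(-3) = (289/5)*(-3) = -867/5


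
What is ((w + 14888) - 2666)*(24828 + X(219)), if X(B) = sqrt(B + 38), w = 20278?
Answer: 806910000 + 32500*sqrt(257) ≈ 8.0743e+8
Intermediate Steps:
X(B) = sqrt(38 + B)
((w + 14888) - 2666)*(24828 + X(219)) = ((20278 + 14888) - 2666)*(24828 + sqrt(38 + 219)) = (35166 - 2666)*(24828 + sqrt(257)) = 32500*(24828 + sqrt(257)) = 806910000 + 32500*sqrt(257)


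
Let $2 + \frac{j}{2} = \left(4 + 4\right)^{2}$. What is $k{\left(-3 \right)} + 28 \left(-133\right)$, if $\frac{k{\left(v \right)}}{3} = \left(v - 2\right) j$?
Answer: $-5584$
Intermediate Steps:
$j = 124$ ($j = -4 + 2 \left(4 + 4\right)^{2} = -4 + 2 \cdot 8^{2} = -4 + 2 \cdot 64 = -4 + 128 = 124$)
$k{\left(v \right)} = -744 + 372 v$ ($k{\left(v \right)} = 3 \left(v - 2\right) 124 = 3 \left(-2 + v\right) 124 = 3 \left(-248 + 124 v\right) = -744 + 372 v$)
$k{\left(-3 \right)} + 28 \left(-133\right) = \left(-744 + 372 \left(-3\right)\right) + 28 \left(-133\right) = \left(-744 - 1116\right) - 3724 = -1860 - 3724 = -5584$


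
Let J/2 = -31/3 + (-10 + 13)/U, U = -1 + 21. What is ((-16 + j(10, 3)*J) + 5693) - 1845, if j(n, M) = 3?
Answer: 37709/10 ≈ 3770.9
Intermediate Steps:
U = 20
J = -611/30 (J = 2*(-31/3 + (-10 + 13)/20) = 2*(-31*⅓ + 3*(1/20)) = 2*(-31/3 + 3/20) = 2*(-611/60) = -611/30 ≈ -20.367)
((-16 + j(10, 3)*J) + 5693) - 1845 = ((-16 + 3*(-611/30)) + 5693) - 1845 = ((-16 - 611/10) + 5693) - 1845 = (-771/10 + 5693) - 1845 = 56159/10 - 1845 = 37709/10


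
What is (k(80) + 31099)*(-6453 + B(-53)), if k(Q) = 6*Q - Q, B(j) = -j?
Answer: -201593600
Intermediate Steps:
k(Q) = 5*Q
(k(80) + 31099)*(-6453 + B(-53)) = (5*80 + 31099)*(-6453 - 1*(-53)) = (400 + 31099)*(-6453 + 53) = 31499*(-6400) = -201593600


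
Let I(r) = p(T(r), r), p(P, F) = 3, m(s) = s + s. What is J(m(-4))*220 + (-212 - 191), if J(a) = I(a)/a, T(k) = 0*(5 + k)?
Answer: -971/2 ≈ -485.50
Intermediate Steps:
m(s) = 2*s
T(k) = 0
I(r) = 3
J(a) = 3/a
J(m(-4))*220 + (-212 - 191) = (3/((2*(-4))))*220 + (-212 - 191) = (3/(-8))*220 - 403 = (3*(-1/8))*220 - 403 = -3/8*220 - 403 = -165/2 - 403 = -971/2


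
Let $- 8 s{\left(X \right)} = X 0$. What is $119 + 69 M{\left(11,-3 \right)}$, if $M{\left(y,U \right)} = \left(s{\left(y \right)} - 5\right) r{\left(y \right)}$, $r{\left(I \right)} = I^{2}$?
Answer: $-41626$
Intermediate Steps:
$s{\left(X \right)} = 0$ ($s{\left(X \right)} = - \frac{X 0}{8} = \left(- \frac{1}{8}\right) 0 = 0$)
$M{\left(y,U \right)} = - 5 y^{2}$ ($M{\left(y,U \right)} = \left(0 - 5\right) y^{2} = - 5 y^{2}$)
$119 + 69 M{\left(11,-3 \right)} = 119 + 69 \left(- 5 \cdot 11^{2}\right) = 119 + 69 \left(\left(-5\right) 121\right) = 119 + 69 \left(-605\right) = 119 - 41745 = -41626$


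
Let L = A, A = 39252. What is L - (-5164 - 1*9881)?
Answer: 54297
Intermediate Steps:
L = 39252
L - (-5164 - 1*9881) = 39252 - (-5164 - 1*9881) = 39252 - (-5164 - 9881) = 39252 - 1*(-15045) = 39252 + 15045 = 54297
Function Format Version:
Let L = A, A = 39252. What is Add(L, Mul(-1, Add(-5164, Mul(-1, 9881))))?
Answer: 54297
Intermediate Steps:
L = 39252
Add(L, Mul(-1, Add(-5164, Mul(-1, 9881)))) = Add(39252, Mul(-1, Add(-5164, Mul(-1, 9881)))) = Add(39252, Mul(-1, Add(-5164, -9881))) = Add(39252, Mul(-1, -15045)) = Add(39252, 15045) = 54297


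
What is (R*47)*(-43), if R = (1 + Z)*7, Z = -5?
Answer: 56588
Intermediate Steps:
R = -28 (R = (1 - 5)*7 = -4*7 = -28)
(R*47)*(-43) = -28*47*(-43) = -1316*(-43) = 56588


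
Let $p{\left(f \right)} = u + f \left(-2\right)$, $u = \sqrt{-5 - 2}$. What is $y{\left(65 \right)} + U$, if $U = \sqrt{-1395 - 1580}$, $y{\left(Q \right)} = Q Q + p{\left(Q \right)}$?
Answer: $4095 + i \sqrt{7} + 5 i \sqrt{119} \approx 4095.0 + 57.189 i$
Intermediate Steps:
$u = i \sqrt{7}$ ($u = \sqrt{-7} = i \sqrt{7} \approx 2.6458 i$)
$p{\left(f \right)} = - 2 f + i \sqrt{7}$ ($p{\left(f \right)} = i \sqrt{7} + f \left(-2\right) = i \sqrt{7} - 2 f = - 2 f + i \sqrt{7}$)
$y{\left(Q \right)} = Q^{2} - 2 Q + i \sqrt{7}$ ($y{\left(Q \right)} = Q Q - \left(2 Q - i \sqrt{7}\right) = Q^{2} - \left(2 Q - i \sqrt{7}\right) = Q^{2} - 2 Q + i \sqrt{7}$)
$U = 5 i \sqrt{119}$ ($U = \sqrt{-2975} = 5 i \sqrt{119} \approx 54.544 i$)
$y{\left(65 \right)} + U = \left(65^{2} - 130 + i \sqrt{7}\right) + 5 i \sqrt{119} = \left(4225 - 130 + i \sqrt{7}\right) + 5 i \sqrt{119} = \left(4095 + i \sqrt{7}\right) + 5 i \sqrt{119} = 4095 + i \sqrt{7} + 5 i \sqrt{119}$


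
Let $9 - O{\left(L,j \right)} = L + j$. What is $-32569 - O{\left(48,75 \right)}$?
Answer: $-32455$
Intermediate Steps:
$O{\left(L,j \right)} = 9 - L - j$ ($O{\left(L,j \right)} = 9 - \left(L + j\right) = 9 - L - j$)
$-32569 - O{\left(48,75 \right)} = -32569 - \left(9 - 48 - 75\right) = -32569 - -114 = -32569 + 114 = -32455$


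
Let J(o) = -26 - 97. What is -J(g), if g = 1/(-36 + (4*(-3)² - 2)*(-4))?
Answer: 123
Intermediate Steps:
g = -1/172 (g = 1/(-36 + (4*9 - 2)*(-4)) = 1/(-36 + (36 - 2)*(-4)) = 1/(-36 + 34*(-4)) = 1/(-36 - 136) = 1/(-172) = -1/172 ≈ -0.0058140)
J(o) = -123
-J(g) = -1*(-123) = 123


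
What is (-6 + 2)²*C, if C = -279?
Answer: -4464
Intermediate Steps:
(-6 + 2)²*C = (-6 + 2)²*(-279) = (-4)²*(-279) = 16*(-279) = -4464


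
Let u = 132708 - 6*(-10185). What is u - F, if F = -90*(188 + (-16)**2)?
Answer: 233778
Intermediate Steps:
u = 193818 (u = 132708 - 1*(-61110) = 132708 + 61110 = 193818)
F = -39960 (F = -90*(188 + 256) = -90*444 = -39960)
u - F = 193818 - 1*(-39960) = 193818 + 39960 = 233778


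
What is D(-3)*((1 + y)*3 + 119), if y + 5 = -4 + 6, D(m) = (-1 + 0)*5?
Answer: -565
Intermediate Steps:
D(m) = -5 (D(m) = -1*5 = -5)
y = -3 (y = -5 + (-4 + 6) = -5 + 2 = -3)
D(-3)*((1 + y)*3 + 119) = -5*((1 - 3)*3 + 119) = -5*(-2*3 + 119) = -5*(-6 + 119) = -5*113 = -565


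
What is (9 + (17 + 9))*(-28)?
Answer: -980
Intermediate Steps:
(9 + (17 + 9))*(-28) = (9 + 26)*(-28) = 35*(-28) = -980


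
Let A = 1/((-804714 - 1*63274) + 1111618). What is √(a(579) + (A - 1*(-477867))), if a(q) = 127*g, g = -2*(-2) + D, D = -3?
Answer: √3152401069442470/81210 ≈ 691.37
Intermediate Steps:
g = 1 (g = -2*(-2) - 3 = 4 - 3 = 1)
a(q) = 127 (a(q) = 127*1 = 127)
A = 1/243630 (A = 1/((-804714 - 63274) + 1111618) = 1/(-867988 + 1111618) = 1/243630 ≈ 4.1046e-6)
√(a(579) + (A - 1*(-477867))) = √(127 + (1/243630 - 1*(-477867))) = √(127 + (1/243630 + 477867)) = √(127 + 116422737211/243630) = √(116453678221/243630) = √3152401069442470/81210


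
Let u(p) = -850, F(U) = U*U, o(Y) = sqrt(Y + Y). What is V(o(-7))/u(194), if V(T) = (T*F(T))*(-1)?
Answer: -7*I*sqrt(14)/425 ≈ -0.061627*I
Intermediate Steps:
o(Y) = sqrt(2)*sqrt(Y) (o(Y) = sqrt(2*Y) = sqrt(2)*sqrt(Y))
F(U) = U**2
V(T) = -T**3 (V(T) = (T*T**2)*(-1) = T**3*(-1) = -T**3)
V(o(-7))/u(194) = -(sqrt(2)*sqrt(-7))**3/(-850) = -(sqrt(2)*(I*sqrt(7)))**3*(-1/850) = -(I*sqrt(14))**3*(-1/850) = -(-14)*I*sqrt(14)*(-1/850) = (14*I*sqrt(14))*(-1/850) = -7*I*sqrt(14)/425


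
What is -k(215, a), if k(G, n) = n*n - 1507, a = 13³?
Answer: -4825302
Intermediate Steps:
a = 2197
k(G, n) = -1507 + n² (k(G, n) = n² - 1507 = -1507 + n²)
-k(215, a) = -(-1507 + 2197²) = -(-1507 + 4826809) = -1*4825302 = -4825302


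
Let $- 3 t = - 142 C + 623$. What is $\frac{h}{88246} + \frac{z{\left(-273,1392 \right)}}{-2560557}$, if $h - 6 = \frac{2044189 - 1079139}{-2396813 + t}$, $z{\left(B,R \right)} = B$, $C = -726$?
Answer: $\frac{46729000399075}{274696518209178898} \approx 0.00017011$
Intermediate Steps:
$t = - \frac{103715}{3}$ ($t = - \frac{\left(-142\right) \left(-726\right) + 623}{3} = - \frac{103092 + 623}{3} = \left(- \frac{1}{3}\right) 103715 = - \frac{103715}{3} \approx -34572.0$)
$h = \frac{20434887}{3647077}$ ($h = 6 + \frac{2044189 - 1079139}{-2396813 - \frac{103715}{3}} = 6 + \frac{965050}{- \frac{7294154}{3}} = 6 + 965050 \left(- \frac{3}{7294154}\right) = 6 - \frac{1447575}{3647077} = \frac{20434887}{3647077} \approx 5.6031$)
$\frac{h}{88246} + \frac{z{\left(-273,1392 \right)}}{-2560557} = \frac{20434887}{3647077 \cdot 88246} - \frac{273}{-2560557} = \frac{20434887}{3647077} \cdot \frac{1}{88246} - - \frac{91}{853519} = \frac{20434887}{321839956942} + \frac{91}{853519} = \frac{46729000399075}{274696518209178898}$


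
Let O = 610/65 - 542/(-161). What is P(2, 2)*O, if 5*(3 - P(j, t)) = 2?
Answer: 26688/805 ≈ 33.153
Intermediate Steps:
P(j, t) = 13/5 (P(j, t) = 3 - ⅕*2 = 3 - ⅖ = 13/5)
O = 26688/2093 (O = 610*(1/65) - 542*(-1/161) = 122/13 + 542/161 = 26688/2093 ≈ 12.751)
P(2, 2)*O = (13/5)*(26688/2093) = 26688/805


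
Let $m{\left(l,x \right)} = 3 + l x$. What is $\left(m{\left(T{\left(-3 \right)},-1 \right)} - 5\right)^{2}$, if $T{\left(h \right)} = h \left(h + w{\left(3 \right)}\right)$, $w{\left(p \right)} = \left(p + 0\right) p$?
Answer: $256$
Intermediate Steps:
$w{\left(p \right)} = p^{2}$ ($w{\left(p \right)} = p p = p^{2}$)
$T{\left(h \right)} = h \left(9 + h\right)$ ($T{\left(h \right)} = h \left(h + 3^{2}\right) = h \left(h + 9\right) = h \left(9 + h\right)$)
$\left(m{\left(T{\left(-3 \right)},-1 \right)} - 5\right)^{2} = \left(\left(3 + - 3 \left(9 - 3\right) \left(-1\right)\right) - 5\right)^{2} = \left(\left(3 + \left(-3\right) 6 \left(-1\right)\right) - 5\right)^{2} = \left(\left(3 - -18\right) - 5\right)^{2} = \left(\left(3 + 18\right) - 5\right)^{2} = \left(21 - 5\right)^{2} = 16^{2} = 256$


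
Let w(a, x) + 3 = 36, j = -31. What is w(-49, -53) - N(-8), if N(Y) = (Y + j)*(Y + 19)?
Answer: 462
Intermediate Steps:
w(a, x) = 33 (w(a, x) = -3 + 36 = 33)
N(Y) = (-31 + Y)*(19 + Y) (N(Y) = (Y - 31)*(Y + 19) = (-31 + Y)*(19 + Y))
w(-49, -53) - N(-8) = 33 - (-589 + (-8)² - 12*(-8)) = 33 - (-589 + 64 + 96) = 33 - 1*(-429) = 33 + 429 = 462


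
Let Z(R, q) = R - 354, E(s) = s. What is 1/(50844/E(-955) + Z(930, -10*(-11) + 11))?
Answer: 955/499236 ≈ 0.0019129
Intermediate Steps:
Z(R, q) = -354 + R
1/(50844/E(-955) + Z(930, -10*(-11) + 11)) = 1/(50844/(-955) + (-354 + 930)) = 1/(50844*(-1/955) + 576) = 1/(-50844/955 + 576) = 1/(499236/955) = 955/499236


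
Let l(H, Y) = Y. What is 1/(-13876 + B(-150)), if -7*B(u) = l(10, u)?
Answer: -7/96982 ≈ -7.2178e-5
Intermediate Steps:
B(u) = -u/7
1/(-13876 + B(-150)) = 1/(-13876 - ⅐*(-150)) = 1/(-13876 + 150/7) = 1/(-96982/7) = -7/96982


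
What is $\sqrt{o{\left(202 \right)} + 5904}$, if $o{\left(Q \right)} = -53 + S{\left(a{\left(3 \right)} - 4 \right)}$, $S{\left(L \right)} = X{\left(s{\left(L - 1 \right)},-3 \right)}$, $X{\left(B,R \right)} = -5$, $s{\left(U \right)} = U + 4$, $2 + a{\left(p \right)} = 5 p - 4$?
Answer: $\sqrt{5846} \approx 76.459$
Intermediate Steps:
$a{\left(p \right)} = -6 + 5 p$ ($a{\left(p \right)} = -2 + \left(5 p - 4\right) = -2 + \left(-4 + 5 p\right) = -6 + 5 p$)
$s{\left(U \right)} = 4 + U$
$S{\left(L \right)} = -5$
$o{\left(Q \right)} = -58$ ($o{\left(Q \right)} = -53 - 5 = -58$)
$\sqrt{o{\left(202 \right)} + 5904} = \sqrt{-58 + 5904} = \sqrt{5846}$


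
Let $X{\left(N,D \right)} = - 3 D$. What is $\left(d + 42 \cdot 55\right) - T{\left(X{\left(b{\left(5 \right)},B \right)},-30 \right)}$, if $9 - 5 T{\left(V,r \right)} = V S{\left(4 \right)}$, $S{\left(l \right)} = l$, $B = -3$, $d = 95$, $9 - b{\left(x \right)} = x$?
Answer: $\frac{12052}{5} \approx 2410.4$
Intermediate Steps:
$b{\left(x \right)} = 9 - x$
$T{\left(V,r \right)} = \frac{9}{5} - \frac{4 V}{5}$ ($T{\left(V,r \right)} = \frac{9}{5} - \frac{V 4}{5} = \frac{9}{5} - \frac{4 V}{5}$)
$\left(d + 42 \cdot 55\right) - T{\left(X{\left(b{\left(5 \right)},B \right)},-30 \right)} = \left(95 + 42 \cdot 55\right) - \left(\frac{9}{5} - \frac{4 \left(\left(-3\right) \left(-3\right)\right)}{5}\right) = \left(95 + 2310\right) - \left(\frac{9}{5} - \frac{36}{5}\right) = 2405 - \left(\frac{9}{5} - \frac{36}{5}\right) = 2405 - - \frac{27}{5} = 2405 + \frac{27}{5} = \frac{12052}{5}$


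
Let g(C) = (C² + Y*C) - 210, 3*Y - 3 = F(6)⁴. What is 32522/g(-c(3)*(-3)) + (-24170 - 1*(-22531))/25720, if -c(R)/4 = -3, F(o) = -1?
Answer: 59614801/2083320 ≈ 28.615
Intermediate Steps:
c(R) = 12 (c(R) = -4*(-3) = 12)
Y = 4/3 (Y = 1 + (⅓)*(-1)⁴ = 1 + (⅓)*1 = 1 + ⅓ = 4/3 ≈ 1.3333)
g(C) = -210 + C² + 4*C/3 (g(C) = (C² + 4*C/3) - 210 = -210 + C² + 4*C/3)
32522/g(-c(3)*(-3)) + (-24170 - 1*(-22531))/25720 = 32522/(-210 + (-1*12*(-3))² + 4*(-1*12*(-3))/3) + (-24170 - 1*(-22531))/25720 = 32522/(-210 + (-12*(-3))² + 4*(-12*(-3))/3) + (-24170 + 22531)*(1/25720) = 32522/(-210 + 36² + (4/3)*36) - 1639*1/25720 = 32522/(-210 + 1296 + 48) - 1639/25720 = 32522/1134 - 1639/25720 = 32522*(1/1134) - 1639/25720 = 2323/81 - 1639/25720 = 59614801/2083320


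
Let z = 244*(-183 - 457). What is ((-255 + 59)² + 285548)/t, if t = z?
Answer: -80991/39040 ≈ -2.0746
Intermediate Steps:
z = -156160 (z = 244*(-640) = -156160)
t = -156160
((-255 + 59)² + 285548)/t = ((-255 + 59)² + 285548)/(-156160) = ((-196)² + 285548)*(-1/156160) = (38416 + 285548)*(-1/156160) = 323964*(-1/156160) = -80991/39040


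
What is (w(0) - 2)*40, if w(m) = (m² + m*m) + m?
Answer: -80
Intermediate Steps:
w(m) = m + 2*m² (w(m) = (m² + m²) + m = 2*m² + m = m + 2*m²)
(w(0) - 2)*40 = (0*(1 + 2*0) - 2)*40 = (0*(1 + 0) - 2)*40 = (0*1 - 2)*40 = (0 - 2)*40 = -2*40 = -80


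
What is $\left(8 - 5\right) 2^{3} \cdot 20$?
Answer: $480$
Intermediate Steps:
$\left(8 - 5\right) 2^{3} \cdot 20 = \left(8 - 5\right) 8 \cdot 20 = 3 \cdot 8 \cdot 20 = 24 \cdot 20 = 480$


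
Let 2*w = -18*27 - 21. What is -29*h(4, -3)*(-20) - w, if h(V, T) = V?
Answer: 5147/2 ≈ 2573.5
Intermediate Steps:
w = -507/2 (w = (-18*27 - 21)/2 = (-486 - 21)/2 = (½)*(-507) = -507/2 ≈ -253.50)
-29*h(4, -3)*(-20) - w = -29*4*(-20) - 1*(-507/2) = -116*(-20) + 507/2 = 2320 + 507/2 = 5147/2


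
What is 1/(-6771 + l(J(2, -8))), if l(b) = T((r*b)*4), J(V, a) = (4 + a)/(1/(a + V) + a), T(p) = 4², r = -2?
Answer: -1/6755 ≈ -0.00014804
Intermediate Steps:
T(p) = 16
J(V, a) = (4 + a)/(a + 1/(V + a)) (J(V, a) = (4 + a)/(1/(V + a) + a) = (4 + a)/(a + 1/(V + a)))
l(b) = 16
1/(-6771 + l(J(2, -8))) = 1/(-6771 + 16) = 1/(-6755) = -1/6755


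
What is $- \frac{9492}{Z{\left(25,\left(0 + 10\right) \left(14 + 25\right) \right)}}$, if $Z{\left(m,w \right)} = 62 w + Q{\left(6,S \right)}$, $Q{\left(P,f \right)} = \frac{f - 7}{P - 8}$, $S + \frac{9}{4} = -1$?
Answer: $- \frac{75936}{193481} \approx -0.39247$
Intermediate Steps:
$S = - \frac{13}{4}$ ($S = - \frac{9}{4} - 1 = - \frac{13}{4} \approx -3.25$)
$Q{\left(P,f \right)} = \frac{-7 + f}{-8 + P}$
$Z{\left(m,w \right)} = \frac{41}{8} + 62 w$ ($Z{\left(m,w \right)} = 62 w + \frac{-7 - \frac{13}{4}}{-8 + 6} = 62 w + \frac{1}{-2} \left(- \frac{41}{4}\right) = 62 w - - \frac{41}{8} = 62 w + \frac{41}{8} = \frac{41}{8} + 62 w$)
$- \frac{9492}{Z{\left(25,\left(0 + 10\right) \left(14 + 25\right) \right)}} = - \frac{9492}{\frac{41}{8} + 62 \left(0 + 10\right) \left(14 + 25\right)} = - \frac{9492}{\frac{41}{8} + 62 \cdot 10 \cdot 39} = - \frac{9492}{\frac{41}{8} + 62 \cdot 390} = - \frac{9492}{\frac{41}{8} + 24180} = - \frac{9492}{\frac{193481}{8}} = \left(-9492\right) \frac{8}{193481} = - \frac{75936}{193481}$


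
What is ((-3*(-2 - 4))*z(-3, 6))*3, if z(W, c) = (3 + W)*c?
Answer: 0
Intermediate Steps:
z(W, c) = c*(3 + W)
((-3*(-2 - 4))*z(-3, 6))*3 = ((-3*(-2 - 4))*(6*(3 - 3)))*3 = ((-3*(-6))*(6*0))*3 = (18*0)*3 = 0*3 = 0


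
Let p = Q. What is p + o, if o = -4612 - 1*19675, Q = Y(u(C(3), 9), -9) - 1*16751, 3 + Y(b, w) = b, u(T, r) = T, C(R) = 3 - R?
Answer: -41041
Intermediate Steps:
Y(b, w) = -3 + b
Q = -16754 (Q = (-3 + (3 - 1*3)) - 1*16751 = (-3 + (3 - 3)) - 16751 = (-3 + 0) - 16751 = -3 - 16751 = -16754)
o = -24287 (o = -4612 - 19675 = -24287)
p = -16754
p + o = -16754 - 24287 = -41041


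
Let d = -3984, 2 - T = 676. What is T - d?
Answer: 3310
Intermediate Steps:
T = -674 (T = 2 - 1*676 = 2 - 676 = -674)
T - d = -674 - 1*(-3984) = -674 + 3984 = 3310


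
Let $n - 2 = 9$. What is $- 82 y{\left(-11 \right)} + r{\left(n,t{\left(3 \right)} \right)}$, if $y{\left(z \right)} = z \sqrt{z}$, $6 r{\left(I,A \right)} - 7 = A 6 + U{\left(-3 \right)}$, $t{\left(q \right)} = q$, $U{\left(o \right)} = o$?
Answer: $\frac{11}{3} + 902 i \sqrt{11} \approx 3.6667 + 2991.6 i$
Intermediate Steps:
$n = 11$ ($n = 2 + 9 = 11$)
$r{\left(I,A \right)} = \frac{2}{3} + A$ ($r{\left(I,A \right)} = \frac{7}{6} + \frac{A 6 - 3}{6} = \frac{7}{6} + \frac{6 A - 3}{6} = \frac{7}{6} + \frac{-3 + 6 A}{6} = \frac{7}{6} + \left(- \frac{1}{2} + A\right) = \frac{2}{3} + A$)
$y{\left(z \right)} = z^{\frac{3}{2}}$
$- 82 y{\left(-11 \right)} + r{\left(n,t{\left(3 \right)} \right)} = - 82 \left(-11\right)^{\frac{3}{2}} + \left(\frac{2}{3} + 3\right) = - 82 \left(- 11 i \sqrt{11}\right) + \frac{11}{3} = 902 i \sqrt{11} + \frac{11}{3} = \frac{11}{3} + 902 i \sqrt{11}$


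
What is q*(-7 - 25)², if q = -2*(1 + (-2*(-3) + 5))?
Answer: -24576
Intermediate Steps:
q = -24 (q = -2*(1 + (6 + 5)) = -2*(1 + 11) = -2*12 = -24)
q*(-7 - 25)² = -24*(-7 - 25)² = -24*(-32)² = -24*1024 = -24576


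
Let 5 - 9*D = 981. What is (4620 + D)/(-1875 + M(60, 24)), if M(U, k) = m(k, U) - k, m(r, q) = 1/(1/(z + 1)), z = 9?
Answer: -40604/17001 ≈ -2.3883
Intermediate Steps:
D = -976/9 (D = 5/9 - ⅑*981 = 5/9 - 109 = -976/9 ≈ -108.44)
m(r, q) = 10 (m(r, q) = 1/(1/(9 + 1)) = 1/(1/10) = 1/(⅒) = 10)
M(U, k) = 10 - k
(4620 + D)/(-1875 + M(60, 24)) = (4620 - 976/9)/(-1875 + (10 - 1*24)) = 40604/(9*(-1875 + (10 - 24))) = 40604/(9*(-1875 - 14)) = (40604/9)/(-1889) = (40604/9)*(-1/1889) = -40604/17001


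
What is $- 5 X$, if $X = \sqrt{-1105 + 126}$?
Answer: $- 5 i \sqrt{979} \approx - 156.44 i$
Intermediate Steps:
$X = i \sqrt{979}$ ($X = \sqrt{-979} = i \sqrt{979} \approx 31.289 i$)
$- 5 X = - 5 i \sqrt{979}$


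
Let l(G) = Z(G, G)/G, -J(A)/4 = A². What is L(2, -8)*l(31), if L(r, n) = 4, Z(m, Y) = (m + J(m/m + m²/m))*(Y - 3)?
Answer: -455280/31 ≈ -14686.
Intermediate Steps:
J(A) = -4*A²
Z(m, Y) = (-3 + Y)*(m - 4*(1 + m)²) (Z(m, Y) = (m - 4*(m/m + m²/m)²)*(Y - 3) = (m - 4*(1 + m)²)*(-3 + Y) = (-3 + Y)*(m - 4*(1 + m)²))
l(G) = (G² - 3*G + 12*(1 + G)² - 4*G*(1 + G)²)/G (l(G) = (-3*G + 12*(1 + G)² + G*G - 4*G*(1 + G)²)/G = (-3*G + 12*(1 + G)² + G² - 4*G*(1 + G)²)/G = (G² - 3*G + 12*(1 + G)² - 4*G*(1 + G)²)/G)
L(2, -8)*l(31) = 4*(17 - 4*31² + 5*31 + 12/31) = 4*(17 - 4*961 + 155 + 12*(1/31)) = 4*(17 - 3844 + 155 + 12/31) = 4*(-113820/31) = -455280/31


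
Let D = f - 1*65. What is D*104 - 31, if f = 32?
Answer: -3463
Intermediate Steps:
D = -33 (D = 32 - 1*65 = 32 - 65 = -33)
D*104 - 31 = -33*104 - 31 = -3432 - 31 = -3463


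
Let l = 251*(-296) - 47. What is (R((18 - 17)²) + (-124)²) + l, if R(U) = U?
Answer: -58966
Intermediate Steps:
l = -74343 (l = -74296 - 47 = -74343)
(R((18 - 17)²) + (-124)²) + l = ((18 - 17)² + (-124)²) - 74343 = (1² + 15376) - 74343 = (1 + 15376) - 74343 = 15377 - 74343 = -58966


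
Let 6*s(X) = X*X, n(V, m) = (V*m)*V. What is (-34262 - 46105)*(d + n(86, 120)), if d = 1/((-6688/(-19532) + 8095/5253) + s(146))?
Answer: -342279642717428572107/4798717285 ≈ -7.1327e+10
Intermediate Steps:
n(V, m) = m*V²
s(X) = X²/6 (s(X) = (X*X)/6 = X²/6)
d = 1350021/4798717285 (d = 1/((-6688/(-19532) + 8095/5253) + (⅙)*146²) = 1/((-6688*(-1/19532) + 8095*(1/5253)) + (⅙)*21316) = 1/((88/257 + 8095/5253) + 10658/3) = 1/(2542679/1350021 + 10658/3) = 1/(4798717285/1350021) = 1350021/4798717285 ≈ 0.00028133)
(-34262 - 46105)*(d + n(86, 120)) = (-34262 - 46105)*(1350021/4798717285 + 120*86²) = -80367*(1350021/4798717285 + 120*7396) = -80367*(1350021/4798717285 + 887520) = -80367*4258957566133221/4798717285 = -342279642717428572107/4798717285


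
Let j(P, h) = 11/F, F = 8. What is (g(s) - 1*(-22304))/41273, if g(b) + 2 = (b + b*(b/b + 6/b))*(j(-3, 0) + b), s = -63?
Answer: 29697/41273 ≈ 0.71953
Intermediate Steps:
j(P, h) = 11/8
g(b) = -2 + (11/8 + b)*(b + b*(1 + 6/b)) (g(b) = -2 + (b + b*(b/b + 6/b))*(11/8 + b) = -2 + (b + b*(1 + 6/b))*(11/8 + b) = -2 + (11/8 + b)*(b + b*(1 + 6/b)))
(g(s) - 1*(-22304))/41273 = ((25/4 + 2*(-63)**2 + (35/4)*(-63)) - 1*(-22304))/41273 = ((25/4 + 2*3969 - 2205/4) + 22304)*(1/41273) = ((25/4 + 7938 - 2205/4) + 22304)*(1/41273) = (7393 + 22304)*(1/41273) = 29697*(1/41273) = 29697/41273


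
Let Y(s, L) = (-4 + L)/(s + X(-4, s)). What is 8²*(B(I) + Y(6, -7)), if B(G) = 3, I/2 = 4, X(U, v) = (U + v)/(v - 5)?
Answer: 104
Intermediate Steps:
X(U, v) = (U + v)/(-5 + v)
I = 8 (I = 2*4 = 8)
Y(s, L) = (-4 + L)/(s + (-4 + s)/(-5 + s))
8²*(B(I) + Y(6, -7)) = 8²*(3 + (-5 + 6)*(-4 - 7)/(-4 + 6 + 6*(-5 + 6))) = 64*(3 + 1*(-11)/(-4 + 6 + 6*1)) = 64*(3 + 1*(-11)/(-4 + 6 + 6)) = 64*(3 + 1*(-11)/8) = 64*(3 + (⅛)*1*(-11)) = 64*(3 - 11/8) = 64*(13/8) = 104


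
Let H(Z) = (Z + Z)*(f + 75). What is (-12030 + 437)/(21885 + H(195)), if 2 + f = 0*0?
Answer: -11593/50355 ≈ -0.23023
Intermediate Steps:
f = -2 (f = -2 + 0*0 = -2 + 0 = -2)
H(Z) = 146*Z (H(Z) = (Z + Z)*(-2 + 75) = (2*Z)*73 = 146*Z)
(-12030 + 437)/(21885 + H(195)) = (-12030 + 437)/(21885 + 146*195) = -11593/(21885 + 28470) = -11593/50355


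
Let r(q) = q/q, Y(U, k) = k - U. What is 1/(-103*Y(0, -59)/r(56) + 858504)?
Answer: 1/864581 ≈ 1.1566e-6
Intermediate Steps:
r(q) = 1
1/(-103*Y(0, -59)/r(56) + 858504) = 1/(-103*(-59 - 1*0)/1 + 858504) = 1/(-103*(-59 + 0) + 858504) = 1/(-(-6077) + 858504) = 1/(-103*(-59) + 858504) = 1/(6077 + 858504) = 1/864581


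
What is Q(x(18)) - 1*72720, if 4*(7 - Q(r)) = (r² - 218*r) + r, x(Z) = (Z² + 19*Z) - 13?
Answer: -143890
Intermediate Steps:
x(Z) = -13 + Z² + 19*Z
Q(r) = 7 - r²/4 + 217*r/4 (Q(r) = 7 - ((r² - 218*r) + r)/4 = 7 - (r² - 217*r)/4 = 7 + (-r²/4 + 217*r/4) = 7 - r²/4 + 217*r/4)
Q(x(18)) - 1*72720 = (7 - (-13 + 18² + 19*18)²/4 + 217*(-13 + 18² + 19*18)/4) - 1*72720 = (7 - (-13 + 324 + 342)²/4 + 217*(-13 + 324 + 342)/4) - 72720 = (7 - ¼*653² + (217/4)*653) - 72720 = (7 - ¼*426409 + 141701/4) - 72720 = (7 - 426409/4 + 141701/4) - 72720 = -71170 - 72720 = -143890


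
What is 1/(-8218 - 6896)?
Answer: -1/15114 ≈ -6.6164e-5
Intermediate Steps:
1/(-8218 - 6896) = 1/(-15114) = -1/15114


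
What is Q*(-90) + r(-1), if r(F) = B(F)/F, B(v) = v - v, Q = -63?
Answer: 5670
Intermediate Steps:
B(v) = 0
r(F) = 0 (r(F) = 0/F = 0)
Q*(-90) + r(-1) = -63*(-90) + 0 = 5670 + 0 = 5670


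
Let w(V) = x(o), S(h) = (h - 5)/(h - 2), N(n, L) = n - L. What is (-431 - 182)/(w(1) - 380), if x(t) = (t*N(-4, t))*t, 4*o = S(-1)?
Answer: 4904/3049 ≈ 1.6084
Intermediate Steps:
S(h) = (-5 + h)/(-2 + h)
o = ½ (o = ((-5 - 1)/(-2 - 1))/4 = (-6/(-3))/4 = (-⅓*(-6))/4 = (¼)*2 = ½ ≈ 0.50000)
x(t) = t²*(-4 - t) (x(t) = (t*(-4 - t))*t = t²*(-4 - t))
w(V) = -9/8 (w(V) = (½)²*(-4 - 1*½) = (-4 - ½)/4 = (¼)*(-9/2) = -9/8)
(-431 - 182)/(w(1) - 380) = (-431 - 182)/(-9/8 - 380) = -613/(-3049/8) = -613*(-8/3049) = 4904/3049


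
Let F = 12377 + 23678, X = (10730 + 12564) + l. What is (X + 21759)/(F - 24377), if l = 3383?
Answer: 24218/5839 ≈ 4.1476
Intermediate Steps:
X = 26677 (X = (10730 + 12564) + 3383 = 23294 + 3383 = 26677)
F = 36055
(X + 21759)/(F - 24377) = (26677 + 21759)/(36055 - 24377) = 48436/11678 = 48436*(1/11678) = 24218/5839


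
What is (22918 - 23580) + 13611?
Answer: 12949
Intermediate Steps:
(22918 - 23580) + 13611 = -662 + 13611 = 12949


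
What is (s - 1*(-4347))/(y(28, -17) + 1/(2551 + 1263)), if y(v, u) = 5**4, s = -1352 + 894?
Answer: 14832646/2383751 ≈ 6.2224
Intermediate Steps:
s = -458
y(v, u) = 625
(s - 1*(-4347))/(y(28, -17) + 1/(2551 + 1263)) = (-458 - 1*(-4347))/(625 + 1/(2551 + 1263)) = (-458 + 4347)/(625 + 1/3814) = 3889/(625 + 1/3814) = 3889/(2383751/3814) = 3889*(3814/2383751) = 14832646/2383751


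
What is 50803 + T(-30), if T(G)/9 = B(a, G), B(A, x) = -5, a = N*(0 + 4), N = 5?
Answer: 50758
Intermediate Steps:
a = 20 (a = 5*(0 + 4) = 5*4 = 20)
T(G) = -45 (T(G) = 9*(-5) = -45)
50803 + T(-30) = 50803 - 45 = 50758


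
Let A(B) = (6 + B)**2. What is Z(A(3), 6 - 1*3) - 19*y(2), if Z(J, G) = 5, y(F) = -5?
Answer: 100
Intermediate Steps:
Z(A(3), 6 - 1*3) - 19*y(2) = 5 - 19*(-5) = 5 + 95 = 100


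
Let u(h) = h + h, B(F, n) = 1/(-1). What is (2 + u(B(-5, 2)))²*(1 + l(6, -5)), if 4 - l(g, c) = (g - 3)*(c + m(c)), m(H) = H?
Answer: 0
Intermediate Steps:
B(F, n) = -1 (B(F, n) = 1*(-1) = -1)
u(h) = 2*h
l(g, c) = 4 - 2*c*(-3 + g) (l(g, c) = 4 - (g - 3)*(c + c) = 4 - (-3 + g)*2*c = 4 - 2*c*(-3 + g))
(2 + u(B(-5, 2)))²*(1 + l(6, -5)) = (2 + 2*(-1))²*(1 + (4 + 6*(-5) - 2*(-5)*6)) = (2 - 2)²*(1 + (4 - 30 + 60)) = 0²*(1 + 34) = 0*35 = 0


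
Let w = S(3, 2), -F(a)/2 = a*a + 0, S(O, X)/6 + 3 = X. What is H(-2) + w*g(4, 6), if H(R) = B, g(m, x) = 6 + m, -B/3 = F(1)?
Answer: -54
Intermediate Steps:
S(O, X) = -18 + 6*X
F(a) = -2*a**2 (F(a) = -2*(a*a + 0) = -2*(a**2 + 0) = -2*a**2)
w = -6 (w = -18 + 6*2 = -18 + 12 = -6)
B = 6 (B = -(-6)*1**2 = -(-6) = -3*(-2) = 6)
H(R) = 6
H(-2) + w*g(4, 6) = 6 - 6*(6 + 4) = 6 - 6*10 = 6 - 60 = -54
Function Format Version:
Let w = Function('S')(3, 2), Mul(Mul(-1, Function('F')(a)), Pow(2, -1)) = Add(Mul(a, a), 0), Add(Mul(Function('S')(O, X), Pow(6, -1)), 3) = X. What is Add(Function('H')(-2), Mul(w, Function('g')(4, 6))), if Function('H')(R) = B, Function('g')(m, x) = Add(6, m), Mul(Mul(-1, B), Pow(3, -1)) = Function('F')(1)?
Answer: -54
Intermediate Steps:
Function('S')(O, X) = Add(-18, Mul(6, X))
Function('F')(a) = Mul(-2, Pow(a, 2)) (Function('F')(a) = Mul(-2, Add(Mul(a, a), 0)) = Mul(-2, Add(Pow(a, 2), 0)) = Mul(-2, Pow(a, 2)))
w = -6 (w = Add(-18, Mul(6, 2)) = Add(-18, 12) = -6)
B = 6 (B = Mul(-3, Mul(-2, Pow(1, 2))) = Mul(-3, Mul(-2, 1)) = Mul(-3, -2) = 6)
Function('H')(R) = 6
Add(Function('H')(-2), Mul(w, Function('g')(4, 6))) = Add(6, Mul(-6, Add(6, 4))) = Add(6, Mul(-6, 10)) = Add(6, -60) = -54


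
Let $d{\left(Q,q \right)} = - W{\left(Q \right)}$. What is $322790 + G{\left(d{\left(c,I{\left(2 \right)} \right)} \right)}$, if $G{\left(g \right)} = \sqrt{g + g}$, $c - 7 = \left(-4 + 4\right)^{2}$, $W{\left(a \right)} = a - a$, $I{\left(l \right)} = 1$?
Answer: $322790$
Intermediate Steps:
$W{\left(a \right)} = 0$
$c = 7$ ($c = 7 + \left(-4 + 4\right)^{2} = 7 + 0^{2} = 7 + 0 = 7$)
$d{\left(Q,q \right)} = 0$ ($d{\left(Q,q \right)} = \left(-1\right) 0 = 0$)
$G{\left(g \right)} = \sqrt{2} \sqrt{g}$ ($G{\left(g \right)} = \sqrt{2 g} = \sqrt{2} \sqrt{g}$)
$322790 + G{\left(d{\left(c,I{\left(2 \right)} \right)} \right)} = 322790 + \sqrt{2} \sqrt{0} = 322790 + \sqrt{2} \cdot 0 = 322790 + 0 = 322790$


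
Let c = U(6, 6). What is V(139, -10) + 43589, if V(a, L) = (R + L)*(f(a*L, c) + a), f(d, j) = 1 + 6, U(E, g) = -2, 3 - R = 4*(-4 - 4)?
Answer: 47239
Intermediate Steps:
R = 35 (R = 3 - 4*(-4 - 4) = 3 - 4*(-8) = 3 - 1*(-32) = 3 + 32 = 35)
c = -2
f(d, j) = 7
V(a, L) = (7 + a)*(35 + L) (V(a, L) = (35 + L)*(7 + a) = (7 + a)*(35 + L))
V(139, -10) + 43589 = (245 + 7*(-10) + 35*139 - 10*139) + 43589 = (245 - 70 + 4865 - 1390) + 43589 = 3650 + 43589 = 47239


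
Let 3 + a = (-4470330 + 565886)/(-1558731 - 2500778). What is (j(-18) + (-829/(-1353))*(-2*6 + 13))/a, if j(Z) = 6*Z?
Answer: 589826360155/11194834299 ≈ 52.687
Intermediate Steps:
a = -8274083/4059509 (a = -3 + (-4470330 + 565886)/(-1558731 - 2500778) = -3 - 3904444/(-4059509) = -3 - 3904444*(-1/4059509) = -3 + 3904444/4059509 = -8274083/4059509 ≈ -2.0382)
(j(-18) + (-829/(-1353))*(-2*6 + 13))/a = (6*(-18) + (-829/(-1353))*(-2*6 + 13))/(-8274083/4059509) = (-108 + (-829*(-1/1353))*(-12 + 13))*(-4059509/8274083) = (-108 + (829/1353)*1)*(-4059509/8274083) = (-108 + 829/1353)*(-4059509/8274083) = -145295/1353*(-4059509/8274083) = 589826360155/11194834299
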